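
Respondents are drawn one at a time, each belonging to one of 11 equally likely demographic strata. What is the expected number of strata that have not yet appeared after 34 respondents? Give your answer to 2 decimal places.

0.43

For each stratum, P(unseen after 34) = (10/11)^34 = 0.039.
By linearity of expectation, E[unseen] = 11·(10/11)^34 = 0.431.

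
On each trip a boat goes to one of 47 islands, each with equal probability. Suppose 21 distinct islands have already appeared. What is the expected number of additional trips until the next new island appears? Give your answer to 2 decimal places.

1.81

The number of trips until the next new island is geometric with success probability 26/47, so its mean is 47/26.
E = 47/26 = 1.808.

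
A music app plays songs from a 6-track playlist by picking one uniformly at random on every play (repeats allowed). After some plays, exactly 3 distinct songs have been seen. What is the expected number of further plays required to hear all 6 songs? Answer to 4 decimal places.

11.0000

With k distinct songs already seen, the next new one takes an expected 6/(6-k) plays.
Sum over k = 3,...,5: E = 6/3 + 6/2 + 6/1 = 11.00000.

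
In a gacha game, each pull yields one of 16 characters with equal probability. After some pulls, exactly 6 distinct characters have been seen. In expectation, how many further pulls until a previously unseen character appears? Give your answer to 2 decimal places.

1.60

Each pull yields a new character with probability (16-6)/16 = 10/16, so the wait is geometric with mean 16/10.
E = 16/10 = 1.600.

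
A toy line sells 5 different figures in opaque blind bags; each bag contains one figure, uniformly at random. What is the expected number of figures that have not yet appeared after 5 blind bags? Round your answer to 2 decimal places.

1.64

For each figure, P(unseen after 5) = (4/5)^5 = 0.328.
By linearity of expectation, E[unseen] = 5·(4/5)^5 = 1.638.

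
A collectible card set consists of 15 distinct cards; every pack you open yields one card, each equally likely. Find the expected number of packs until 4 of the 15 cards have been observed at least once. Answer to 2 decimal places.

Going from k to k+1 distinct takes a geometric number of packs with mean 15/(15-k).
Sum over k = 0,...,3: E = 15/15 + 15/14 + 15/13 + 15/12 = 4.475.

4.48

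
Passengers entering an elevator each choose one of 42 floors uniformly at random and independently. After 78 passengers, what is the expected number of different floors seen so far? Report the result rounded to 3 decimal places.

For each floor, P(seen in 78 passengers) = 1 - (41/42)^78 = 0.8474.
By linearity of expectation, E[distinct seen] = 42·(1 - (41/42)^78) = 35.5887.

35.589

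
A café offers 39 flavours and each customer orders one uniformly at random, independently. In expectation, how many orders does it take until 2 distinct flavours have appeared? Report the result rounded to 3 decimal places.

With k distinct flavours already seen, the next new one arrives after an expected 39/(39-k) orders.
Sum over k = 0,...,1: E = 39/39 + 39/38 = 2.0263.

2.026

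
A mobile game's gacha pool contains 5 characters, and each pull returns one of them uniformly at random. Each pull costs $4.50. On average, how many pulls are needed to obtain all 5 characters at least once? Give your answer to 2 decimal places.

11.42

After k distinct characters have appeared, the next pull gives a new one with probability (5-k)/5, so the expected wait for the (k+1)-th is 5/(5-k).
E[T] = 5/5 + 5/4 + 5/3 + 5/2 + 5/1 = 5·H_{5}.
H_{5} = 2.283, so E[T] = 11.417.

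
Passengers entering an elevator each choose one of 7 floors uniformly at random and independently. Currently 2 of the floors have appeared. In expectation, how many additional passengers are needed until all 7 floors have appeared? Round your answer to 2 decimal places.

15.98

The wait to go from k to k+1 distinct floors is geometric with mean 7/(7-k).
Sum over k = 2,...,6: E = 7/5 + 7/4 + 7/3 + 7/2 + 7/1 = 15.983.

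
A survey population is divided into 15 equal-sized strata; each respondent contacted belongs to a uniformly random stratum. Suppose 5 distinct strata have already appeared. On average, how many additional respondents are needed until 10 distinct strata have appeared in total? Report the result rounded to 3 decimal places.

9.685

From k distinct to k+1 distinct takes on average 15/(15-k) respondents.
Sum over k = 5,...,9: E = 15/10 + 15/9 + 15/8 + 15/7 + 15/6 = 9.6845.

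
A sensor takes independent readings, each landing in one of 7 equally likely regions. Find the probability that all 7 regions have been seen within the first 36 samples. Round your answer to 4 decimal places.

Let A_i be the event that region i is missing after 36 samples. By inclusion–exclusion on the A_i,
P(all seen) = Σ_{j=0}^{7} (-1)^j C(7,j)((7-j)/7)^36
= 1.00000 - 0.02723 + 0.00012 - 0.00000 + 0.00000 - 0.00000 + 0.00000 - 0.00000
= 0.97289.

0.9729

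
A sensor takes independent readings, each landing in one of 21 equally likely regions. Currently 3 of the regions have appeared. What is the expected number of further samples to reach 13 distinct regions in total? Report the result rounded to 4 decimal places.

With k distinct regions already seen, the next new one takes an expected 21/(21-k) samples.
Sum over k = 3,...,12: E = 21/18 + 21/17 + 21/16 + ... + 21/10 + 21/9 = 16.32227.

16.3223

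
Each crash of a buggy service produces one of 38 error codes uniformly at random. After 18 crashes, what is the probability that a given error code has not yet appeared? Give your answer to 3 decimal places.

On each crash the fixed error code fails to appear with probability 37/38.
P(still missing after 18) = (37/38)^18 = 0.6188.

0.619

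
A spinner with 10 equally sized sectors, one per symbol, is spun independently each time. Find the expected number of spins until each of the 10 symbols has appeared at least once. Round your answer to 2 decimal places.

29.29

After k distinct symbols have appeared, the next spin gives a new one with probability (10-k)/10, so the expected wait for the (k+1)-th is 10/(10-k).
E[T] = 10/10 + 10/9 + 10/8 + ... + 10/2 + 10/1 = 10·H_{10}.
H_{10} = 2.929, so E[T] = 29.290.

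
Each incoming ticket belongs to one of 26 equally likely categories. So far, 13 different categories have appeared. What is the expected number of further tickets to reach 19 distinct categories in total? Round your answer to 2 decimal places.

15.27

The wait to go from k to k+1 distinct categories is geometric with mean 26/(26-k).
Sum over k = 13,...,18: E = 26/13 + 26/12 + 26/11 + 26/10 + 26/9 + 26/8 = 15.269.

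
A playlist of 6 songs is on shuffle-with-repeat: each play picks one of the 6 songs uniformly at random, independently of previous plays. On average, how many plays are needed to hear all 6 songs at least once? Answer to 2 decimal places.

Split into phases: going from k distinct to k+1 distinct takes on average 6/(6-k) plays.
E[T] = 6/6 + 6/5 + 6/4 + 6/3 + 6/2 + 6/1 = 6·H_{6}.
H_{6} = 2.450, so E[T] = 14.700.

14.70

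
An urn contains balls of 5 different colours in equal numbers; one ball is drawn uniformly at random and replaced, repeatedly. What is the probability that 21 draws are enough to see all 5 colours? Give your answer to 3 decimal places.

By inclusion–exclusion over which colours are missing,
P(all seen) = Σ_{j=0}^{5} (-1)^j C(5,j)((5-j)/5)^21
= 1.0000 - 0.0461 + 0.0002 - 0.0000 + 0.0000 - 0.0000
= 0.9541.

0.954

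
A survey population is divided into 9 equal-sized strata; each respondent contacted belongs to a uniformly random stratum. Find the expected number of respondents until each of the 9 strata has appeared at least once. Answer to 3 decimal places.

25.461

The wait to go from k to k+1 distinct strata is geometric with mean 9/(9-k).
E[T] = 9/9 + 9/8 + 9/7 + ... + 9/2 + 9/1 = 9·H_{9}.
H_{9} = 2.8290, so E[T] = 25.4607.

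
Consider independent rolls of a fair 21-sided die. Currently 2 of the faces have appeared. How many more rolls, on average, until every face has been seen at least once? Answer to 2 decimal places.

74.50

The wait to go from k to k+1 distinct faces is geometric with mean 21/(21-k).
Sum over k = 2,...,20: E = 21/19 + 21/18 + 21/17 + ... + 21/2 + 21/1 = 74.503.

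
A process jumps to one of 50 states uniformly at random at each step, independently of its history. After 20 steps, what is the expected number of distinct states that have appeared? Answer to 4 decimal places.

For each state, P(seen in 20 steps) = 1 - (49/50)^20 = 0.33239.
By linearity of expectation, E[distinct seen] = 50·(1 - (49/50)^20) = 16.61960.

16.6196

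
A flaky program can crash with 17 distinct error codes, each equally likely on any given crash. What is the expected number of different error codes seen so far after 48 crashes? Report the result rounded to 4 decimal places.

For each error code, P(seen in 48 crashes) = 1 - (16/17)^48 = 0.94552.
By linearity of expectation, E[distinct seen] = 17·(1 - (16/17)^48) = 16.07390.

16.0739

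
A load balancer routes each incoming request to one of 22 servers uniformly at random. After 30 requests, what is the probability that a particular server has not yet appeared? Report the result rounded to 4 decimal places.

0.2477

On each request the fixed server fails to appear with probability 21/22.
P(still missing after 30) = (21/22)^30 = 0.24768.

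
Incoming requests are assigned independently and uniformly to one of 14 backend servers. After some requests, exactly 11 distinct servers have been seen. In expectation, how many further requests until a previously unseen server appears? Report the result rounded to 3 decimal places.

4.667

The number of requests until the next new server is geometric with success probability 3/14, so its mean is 14/3.
E = 14/3 = 4.6667.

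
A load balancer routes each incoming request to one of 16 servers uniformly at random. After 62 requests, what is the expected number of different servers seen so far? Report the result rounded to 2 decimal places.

For each server, P(seen in 62 requests) = 1 - (15/16)^62 = 0.982.
By linearity of expectation, E[distinct seen] = 16·(1 - (15/16)^62) = 15.707.

15.71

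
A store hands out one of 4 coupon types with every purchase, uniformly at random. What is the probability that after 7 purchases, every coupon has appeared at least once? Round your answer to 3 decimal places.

By inclusion–exclusion over which coupons are missing,
P(all seen) = Σ_{j=0}^{4} (-1)^j C(4,j)((4-j)/4)^7
= 1.0000 - 0.5339 + 0.0469 - 0.0002 + 0.0000
= 0.5127.

0.513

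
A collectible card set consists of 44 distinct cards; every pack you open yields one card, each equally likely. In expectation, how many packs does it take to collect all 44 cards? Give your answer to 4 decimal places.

192.3999

After k distinct cards have appeared, the next pack gives a new one with probability (44-k)/44, so the expected wait for the (k+1)-th is 44/(44-k).
E[T] = 44/44 + 44/43 + 44/42 + ... + 44/2 + 44/1 = 44·H_{44}.
H_{44} = 4.37273, so E[T] = 192.39994.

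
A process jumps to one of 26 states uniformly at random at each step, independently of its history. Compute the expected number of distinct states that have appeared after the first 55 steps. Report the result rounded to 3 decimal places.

For each state, P(seen in 55 steps) = 1 - (25/26)^55 = 0.8843.
By linearity of expectation, E[distinct seen] = 26·(1 - (25/26)^55) = 22.9930.

22.993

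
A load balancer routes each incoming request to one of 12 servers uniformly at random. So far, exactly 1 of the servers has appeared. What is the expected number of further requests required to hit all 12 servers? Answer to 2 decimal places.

From k distinct to k+1 distinct takes on average 12/(12-k) requests.
Sum over k = 1,...,11: E = 12/11 + 12/10 + 12/9 + ... + 12/2 + 12/1 = 36.239.

36.24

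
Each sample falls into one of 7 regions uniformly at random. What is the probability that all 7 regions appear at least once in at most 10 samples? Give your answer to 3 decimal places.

0.105

Let A_i be the event that region i is missing after 10 samples. By inclusion–exclusion on the A_i,
P(all seen) = Σ_{j=0}^{7} (-1)^j C(7,j)((7-j)/7)^10
= 1.0000 - 1.4984 + 0.7260 - 0.1299 + 0.0073 - 0.0001 + 0.0000 - 0.0000
= 0.1049.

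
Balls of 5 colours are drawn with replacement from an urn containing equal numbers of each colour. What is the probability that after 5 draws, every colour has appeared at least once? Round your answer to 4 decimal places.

0.0384

By inclusion–exclusion over which colours are missing,
P(all seen) = Σ_{j=0}^{5} (-1)^j C(5,j)((5-j)/5)^5
= 1.00000 - 1.63840 + 0.77760 - 0.10240 + 0.00160 - 0.00000
= 0.03840.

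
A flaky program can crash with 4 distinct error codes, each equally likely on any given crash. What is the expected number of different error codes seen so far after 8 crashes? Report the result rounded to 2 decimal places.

3.60

For each error code, P(seen in 8 crashes) = 1 - (3/4)^8 = 0.900.
By linearity of expectation, E[distinct seen] = 4·(1 - (3/4)^8) = 3.600.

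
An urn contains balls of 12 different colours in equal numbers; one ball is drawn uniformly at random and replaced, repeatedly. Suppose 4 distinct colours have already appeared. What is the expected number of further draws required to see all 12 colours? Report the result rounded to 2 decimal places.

The wait to go from k to k+1 distinct colours is geometric with mean 12/(12-k).
Sum over k = 4,...,11: E = 12/8 + 12/7 + 12/6 + ... + 12/2 + 12/1 = 32.614.

32.61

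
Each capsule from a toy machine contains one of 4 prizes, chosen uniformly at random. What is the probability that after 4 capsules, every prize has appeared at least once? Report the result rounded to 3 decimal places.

By inclusion–exclusion over which prizes are missing,
P(all seen) = Σ_{j=0}^{4} (-1)^j C(4,j)((4-j)/4)^4
= 1.0000 - 1.2656 + 0.3750 - 0.0156 + 0.0000
= 0.0938.

0.094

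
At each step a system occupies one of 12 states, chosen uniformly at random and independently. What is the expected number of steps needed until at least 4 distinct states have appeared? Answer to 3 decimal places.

4.624

With k distinct states already seen, the next new one arrives after an expected 12/(12-k) steps.
Sum over k = 0,...,3: E = 12/12 + 12/11 + 12/10 + 12/9 = 4.6242.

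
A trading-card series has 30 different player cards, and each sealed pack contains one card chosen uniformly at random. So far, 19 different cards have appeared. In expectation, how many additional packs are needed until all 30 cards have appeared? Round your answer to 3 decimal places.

The wait to go from k to k+1 distinct cards is geometric with mean 30/(30-k).
Sum over k = 19,...,29: E = 30/11 + 30/10 + 30/9 + ... + 30/2 + 30/1 = 90.5963.

90.596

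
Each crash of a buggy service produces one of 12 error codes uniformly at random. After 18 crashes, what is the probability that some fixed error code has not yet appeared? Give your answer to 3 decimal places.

0.209

On each crash the fixed error code fails to appear with probability 11/12.
P(still missing after 18) = (11/12)^18 = 0.2088.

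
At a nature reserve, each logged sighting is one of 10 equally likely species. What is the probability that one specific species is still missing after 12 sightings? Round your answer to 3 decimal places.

0.282

On each sighting the fixed species fails to appear with probability 9/10.
P(still missing after 12) = (9/10)^12 = 0.2824.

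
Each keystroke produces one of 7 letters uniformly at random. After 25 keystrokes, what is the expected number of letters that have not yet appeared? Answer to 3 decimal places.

0.148

For each letter, P(unseen after 25) = (6/7)^25 = 0.0212.
By linearity of expectation, E[unseen] = 7·(6/7)^25 = 0.1484.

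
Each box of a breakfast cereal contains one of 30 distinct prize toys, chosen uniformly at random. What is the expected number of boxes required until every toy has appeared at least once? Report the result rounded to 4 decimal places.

The wait to go from k to k+1 distinct toys is geometric with mean 30/(30-k).
E[T] = 30/30 + 30/29 + 30/28 + ... + 30/2 + 30/1 = 30·H_{30}.
H_{30} = 3.99499, so E[T] = 119.84961.

119.8496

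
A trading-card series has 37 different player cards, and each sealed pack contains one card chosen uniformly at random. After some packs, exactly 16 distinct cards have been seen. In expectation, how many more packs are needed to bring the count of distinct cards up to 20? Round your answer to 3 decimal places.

With k distinct cards already seen, the next new one takes an expected 37/(37-k) packs.
Sum over k = 16,...,19: E = 37/21 + 37/20 + 37/19 + 37/18 = 7.6148.

7.615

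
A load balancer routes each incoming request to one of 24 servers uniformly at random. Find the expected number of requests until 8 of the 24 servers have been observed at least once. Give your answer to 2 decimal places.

9.49

Going from k to k+1 distinct takes a geometric number of requests with mean 24/(24-k).
Sum over k = 0,...,7: E = 24/24 + 24/23 + 24/22 + ... + 24/18 + 24/17 = 9.486.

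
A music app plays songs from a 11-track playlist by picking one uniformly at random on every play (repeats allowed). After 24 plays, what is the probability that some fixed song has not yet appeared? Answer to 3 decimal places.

On each play the fixed song fails to appear with probability 10/11.
P(still missing after 24) = (10/11)^24 = 0.1015.

0.102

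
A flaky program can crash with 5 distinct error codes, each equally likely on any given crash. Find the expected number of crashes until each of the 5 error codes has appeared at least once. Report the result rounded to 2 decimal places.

The wait to go from k to k+1 distinct error codes is geometric with mean 5/(5-k).
E[T] = 5/5 + 5/4 + 5/3 + 5/2 + 5/1 = 5·H_{5}.
H_{5} = 2.283, so E[T] = 11.417.

11.42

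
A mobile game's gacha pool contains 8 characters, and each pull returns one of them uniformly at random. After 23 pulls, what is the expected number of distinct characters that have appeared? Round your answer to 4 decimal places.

7.6291

For each character, P(seen in 23 pulls) = 1 - (7/8)^23 = 0.95364.
By linearity of expectation, E[distinct seen] = 8·(1 - (7/8)^23) = 7.62908.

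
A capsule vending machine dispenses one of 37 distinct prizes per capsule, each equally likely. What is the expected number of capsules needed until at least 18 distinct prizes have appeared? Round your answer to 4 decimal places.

24.1923

With k distinct prizes already seen, the next new one arrives after an expected 37/(37-k) capsules.
Sum over k = 0,...,17: E = 37/37 + 37/36 + 37/35 + ... + 37/21 + 37/20 = 24.19232.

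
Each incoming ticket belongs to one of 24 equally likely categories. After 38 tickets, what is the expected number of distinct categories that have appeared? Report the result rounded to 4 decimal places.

19.2374

For each category, P(seen in 38 tickets) = 1 - (23/24)^38 = 0.80156.
By linearity of expectation, E[distinct seen] = 24·(1 - (23/24)^38) = 19.23743.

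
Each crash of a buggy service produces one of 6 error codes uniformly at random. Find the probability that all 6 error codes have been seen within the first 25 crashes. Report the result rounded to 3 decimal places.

0.938

Let A_i be the event that error code i is missing after 25 crashes. By inclusion–exclusion on the A_i,
P(all seen) = Σ_{j=0}^{6} (-1)^j C(6,j)((6-j)/6)^25
= 1.0000 - 0.0629 + 0.0006 - 0.0000 + 0.0000 - 0.0000 + 0.0000
= 0.9377.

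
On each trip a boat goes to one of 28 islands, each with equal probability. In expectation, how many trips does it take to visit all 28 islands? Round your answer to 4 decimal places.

109.9608

The wait to go from k to k+1 distinct islands is geometric with mean 28/(28-k).
E[T] = 28/28 + 28/27 + 28/26 + ... + 28/2 + 28/1 = 28·H_{28}.
H_{28} = 3.92717, so E[T] = 109.96079.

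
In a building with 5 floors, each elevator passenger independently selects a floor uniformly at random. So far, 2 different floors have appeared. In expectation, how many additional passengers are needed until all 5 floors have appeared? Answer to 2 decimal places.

From k distinct to k+1 distinct takes on average 5/(5-k) passengers.
Sum over k = 2,...,4: E = 5/3 + 5/2 + 5/1 = 9.167.

9.17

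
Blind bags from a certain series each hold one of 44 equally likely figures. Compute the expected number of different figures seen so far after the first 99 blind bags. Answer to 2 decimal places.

39.48

For each figure, P(seen in 99 blind bags) = 1 - (43/44)^99 = 0.897.
By linearity of expectation, E[distinct seen] = 44·(1 - (43/44)^99) = 39.481.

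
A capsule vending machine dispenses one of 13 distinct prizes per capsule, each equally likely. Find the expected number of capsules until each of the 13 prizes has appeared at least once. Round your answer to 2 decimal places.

41.34

Split into phases: going from k distinct to k+1 distinct takes on average 13/(13-k) capsules.
E[T] = 13/13 + 13/12 + 13/11 + ... + 13/2 + 13/1 = 13·H_{13}.
H_{13} = 3.180, so E[T] = 41.342.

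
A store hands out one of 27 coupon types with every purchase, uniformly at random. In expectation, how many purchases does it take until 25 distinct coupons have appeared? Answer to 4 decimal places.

64.5693

Going from k to k+1 distinct takes a geometric number of purchases with mean 27/(27-k).
Sum over k = 0,...,24: E = 27/27 + 27/26 + 27/25 + ... + 27/4 + 27/3 = 64.56933.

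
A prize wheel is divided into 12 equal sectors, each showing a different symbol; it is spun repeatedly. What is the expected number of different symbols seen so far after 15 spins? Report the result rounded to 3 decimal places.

For each symbol, P(seen in 15 spins) = 1 - (11/12)^15 = 0.7289.
By linearity of expectation, E[distinct seen] = 12·(1 - (11/12)^15) = 8.7465.

8.746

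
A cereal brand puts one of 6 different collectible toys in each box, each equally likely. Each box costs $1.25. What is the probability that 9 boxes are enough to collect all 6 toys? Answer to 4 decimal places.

Let A_i be the event that toy i is missing after 9 boxes. By inclusion–exclusion on the A_i,
P(all seen) = Σ_{j=0}^{6} (-1)^j C(6,j)((6-j)/6)^9
= 1.00000 - 1.16284 + 0.39018 - 0.03906 + 0.00076 - 0.00000 + 0.00000
= 0.18904.

0.1890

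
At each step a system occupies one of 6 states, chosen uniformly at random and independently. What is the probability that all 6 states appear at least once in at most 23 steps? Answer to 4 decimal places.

Let A_i be the event that state i is missing after 23 steps. By inclusion–exclusion on the A_i,
P(all seen) = Σ_{j=0}^{6} (-1)^j C(6,j)((6-j)/6)^23
= 1.00000 - 0.09057 + 0.00134 - 0.00000 + 0.00000 - 0.00000 + 0.00000
= 0.91076.

0.9108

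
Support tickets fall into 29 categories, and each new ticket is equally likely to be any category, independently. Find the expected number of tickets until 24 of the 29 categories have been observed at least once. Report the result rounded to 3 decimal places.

With k distinct categories already seen, the next new one arrives after an expected 29/(29-k) tickets.
Sum over k = 0,...,23: E = 29/29 + 29/28 + 29/27 + ... + 29/7 + 29/6 = 48.6713.

48.671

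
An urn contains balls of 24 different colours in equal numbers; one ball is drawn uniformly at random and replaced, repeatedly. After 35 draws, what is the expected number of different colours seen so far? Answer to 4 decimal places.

18.5888

For each colour, P(seen in 35 draws) = 1 - (23/24)^35 = 0.77453.
By linearity of expectation, E[distinct seen] = 24·(1 - (23/24)^35) = 18.58882.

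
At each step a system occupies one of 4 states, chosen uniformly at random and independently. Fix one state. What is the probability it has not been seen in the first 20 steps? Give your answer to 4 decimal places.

0.0032

On each step the fixed state fails to appear with probability 3/4.
P(still missing after 20) = (3/4)^20 = 0.00317.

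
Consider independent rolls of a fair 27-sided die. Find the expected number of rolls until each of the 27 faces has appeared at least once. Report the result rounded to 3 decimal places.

105.069

The wait to go from k to k+1 distinct faces is geometric with mean 27/(27-k).
E[T] = 27/27 + 27/26 + 27/25 + ... + 27/2 + 27/1 = 27·H_{27}.
H_{27} = 3.8915, so E[T] = 105.0693.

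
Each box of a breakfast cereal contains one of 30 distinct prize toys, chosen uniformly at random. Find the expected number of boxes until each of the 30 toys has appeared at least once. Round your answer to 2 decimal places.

Split into phases: going from k distinct to k+1 distinct takes on average 30/(30-k) boxes.
E[T] = 30/30 + 30/29 + 30/28 + ... + 30/2 + 30/1 = 30·H_{30}.
H_{30} = 3.995, so E[T] = 119.850.

119.85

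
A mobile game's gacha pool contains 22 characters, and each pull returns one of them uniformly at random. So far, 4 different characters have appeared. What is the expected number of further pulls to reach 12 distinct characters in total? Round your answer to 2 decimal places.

12.46

With k distinct characters already seen, the next new one takes an expected 22/(22-k) pulls.
Sum over k = 4,...,11: E = 22/18 + 22/17 + 22/16 + ... + 22/12 + 22/11 = 12.455.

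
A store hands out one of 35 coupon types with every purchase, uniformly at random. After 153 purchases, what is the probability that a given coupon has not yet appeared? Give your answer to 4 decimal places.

Each purchase misses the fixed coupon with probability (35-1)/35 = 34/35, independently.
P(still missing after 153) = (34/35)^153 = 0.01185.

0.0119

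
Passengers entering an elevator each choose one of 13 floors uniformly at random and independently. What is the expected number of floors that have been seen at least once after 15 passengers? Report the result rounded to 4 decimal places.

For each floor, P(seen in 15 passengers) = 1 - (12/13)^15 = 0.69900.
By linearity of expectation, E[distinct seen] = 13·(1 - (12/13)^15) = 9.08698.

9.0870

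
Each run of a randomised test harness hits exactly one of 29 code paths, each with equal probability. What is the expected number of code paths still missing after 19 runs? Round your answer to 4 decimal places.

For each code path, P(unseen after 19) = (28/29)^19 = 0.51338.
By linearity of expectation, E[unseen] = 29·(28/29)^19 = 14.88808.

14.8881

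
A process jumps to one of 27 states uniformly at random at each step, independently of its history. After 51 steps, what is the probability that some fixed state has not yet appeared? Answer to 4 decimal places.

On each step the fixed state fails to appear with probability 26/27.
P(still missing after 51) = (26/27)^51 = 0.14591.

0.1459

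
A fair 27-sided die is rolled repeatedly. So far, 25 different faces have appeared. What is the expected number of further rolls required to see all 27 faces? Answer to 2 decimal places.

40.50

With k distinct faces already seen, the next new one takes an expected 27/(27-k) rolls.
Sum over k = 25,...,26: E = 27/2 + 27/1 = 40.500.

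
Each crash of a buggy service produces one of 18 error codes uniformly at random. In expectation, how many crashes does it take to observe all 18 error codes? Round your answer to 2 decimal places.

62.91

Split into phases: going from k distinct to k+1 distinct takes on average 18/(18-k) crashes.
E[T] = 18/18 + 18/17 + 18/16 + ... + 18/2 + 18/1 = 18·H_{18}.
H_{18} = 3.495, so E[T] = 62.912.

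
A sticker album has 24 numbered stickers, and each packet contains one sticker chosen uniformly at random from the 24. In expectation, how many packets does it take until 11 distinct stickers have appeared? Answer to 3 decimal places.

Going from k to k+1 distinct takes a geometric number of packets with mean 24/(24-k).
Sum over k = 0,...,10: E = 24/24 + 24/23 + 24/22 + ... + 24/15 + 24/14 = 14.2998.

14.300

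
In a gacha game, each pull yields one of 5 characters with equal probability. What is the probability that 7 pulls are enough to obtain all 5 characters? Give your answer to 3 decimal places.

By inclusion–exclusion over which characters are missing,
P(all seen) = Σ_{j=0}^{5} (-1)^j C(5,j)((5-j)/5)^7
= 1.0000 - 1.0486 + 0.2799 - 0.0164 + 0.0001 - 0.0000
= 0.2150.

0.215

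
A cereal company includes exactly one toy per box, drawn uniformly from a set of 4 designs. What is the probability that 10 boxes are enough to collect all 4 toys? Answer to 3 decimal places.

By inclusion–exclusion over which toys are missing,
P(all seen) = Σ_{j=0}^{4} (-1)^j C(4,j)((4-j)/4)^10
= 1.0000 - 0.2253 + 0.0059 - 0.0000 + 0.0000
= 0.7806.

0.781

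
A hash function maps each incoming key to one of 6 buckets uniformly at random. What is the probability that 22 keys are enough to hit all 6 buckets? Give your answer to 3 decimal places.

0.893

By inclusion–exclusion over which buckets are missing,
P(all seen) = Σ_{j=0}^{6} (-1)^j C(6,j)((6-j)/6)^22
= 1.0000 - 0.1087 + 0.0020 - 0.0000 + 0.0000 - 0.0000 + 0.0000
= 0.8933.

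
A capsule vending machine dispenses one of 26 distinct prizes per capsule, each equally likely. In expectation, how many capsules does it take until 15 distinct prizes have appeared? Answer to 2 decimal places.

21.70

With k distinct prizes already seen, the next new one arrives after an expected 26/(26-k) capsules.
Sum over k = 0,...,14: E = 26/26 + 26/25 + 26/24 + ... + 26/13 + 26/12 = 21.698.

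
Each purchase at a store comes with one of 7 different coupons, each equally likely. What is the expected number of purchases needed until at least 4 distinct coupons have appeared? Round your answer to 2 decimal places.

5.32

With k distinct coupons already seen, the next new one arrives after an expected 7/(7-k) purchases.
Sum over k = 0,...,3: E = 7/7 + 7/6 + 7/5 + 7/4 = 5.317.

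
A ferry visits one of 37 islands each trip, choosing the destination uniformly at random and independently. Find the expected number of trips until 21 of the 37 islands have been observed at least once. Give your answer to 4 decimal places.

30.3717

Going from k to k+1 distinct takes a geometric number of trips with mean 37/(37-k).
Sum over k = 0,...,20: E = 37/37 + 37/36 + 37/35 + ... + 37/18 + 37/17 = 30.37172.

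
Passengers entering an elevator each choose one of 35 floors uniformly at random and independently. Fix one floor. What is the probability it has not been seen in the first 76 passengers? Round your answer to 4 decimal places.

0.1105

On each passenger the fixed floor fails to appear with probability 34/35.
P(still missing after 76) = (34/35)^76 = 0.11047.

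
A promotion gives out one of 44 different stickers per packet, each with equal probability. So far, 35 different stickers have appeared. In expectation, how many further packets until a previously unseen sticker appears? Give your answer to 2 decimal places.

4.89

Each packet yields a new sticker with probability (44-35)/44 = 9/44, so the wait is geometric with mean 44/9.
E = 44/9 = 4.889.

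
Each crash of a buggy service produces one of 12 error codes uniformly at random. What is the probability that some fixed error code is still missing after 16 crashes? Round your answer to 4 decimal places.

0.2485

On each crash the fixed error code fails to appear with probability 11/12.
P(still missing after 16) = (11/12)^16 = 0.24853.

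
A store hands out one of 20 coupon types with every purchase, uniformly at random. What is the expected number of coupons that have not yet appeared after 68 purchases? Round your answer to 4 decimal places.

For each coupon, P(unseen after 68) = (19/20)^68 = 0.03056.
By linearity of expectation, E[unseen] = 20·(19/20)^68 = 0.61127.

0.6113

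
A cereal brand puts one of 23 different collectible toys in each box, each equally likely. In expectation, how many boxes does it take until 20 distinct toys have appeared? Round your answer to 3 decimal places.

With k distinct toys already seen, the next new one arrives after an expected 23/(23-k) boxes.
Sum over k = 0,...,19: E = 23/23 + 23/22 + 23/21 + ... + 23/5 + 23/4 = 43.7220.

43.722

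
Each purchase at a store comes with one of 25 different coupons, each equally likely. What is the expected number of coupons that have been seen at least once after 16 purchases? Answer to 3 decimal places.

11.990

For each coupon, P(seen in 16 purchases) = 1 - (24/25)^16 = 0.4796.
By linearity of expectation, E[distinct seen] = 25·(1 - (24/25)^16) = 11.9899.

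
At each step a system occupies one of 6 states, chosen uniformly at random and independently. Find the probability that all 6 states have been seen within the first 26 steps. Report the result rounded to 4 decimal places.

0.9480

By inclusion–exclusion over which states are missing,
P(all seen) = Σ_{j=0}^{6} (-1)^j C(6,j)((6-j)/6)^26
= 1.00000 - 0.05241 + 0.00040 - 0.00000 + 0.00000 - 0.00000 + 0.00000
= 0.94798.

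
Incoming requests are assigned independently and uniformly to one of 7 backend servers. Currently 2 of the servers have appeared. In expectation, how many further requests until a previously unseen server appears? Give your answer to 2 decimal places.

1.40

The number of requests until the next new server is geometric with success probability 5/7, so its mean is 7/5.
E = 7/5 = 1.400.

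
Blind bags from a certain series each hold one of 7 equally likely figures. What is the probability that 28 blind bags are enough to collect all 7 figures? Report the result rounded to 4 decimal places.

Let A_i be the event that figure i is missing after 28 blind bags. By inclusion–exclusion on the A_i,
P(all seen) = Σ_{j=0}^{7} (-1)^j C(7,j)((7-j)/7)^28
= 1.00000 - 0.09345 + 0.00170 - 0.00001 + 0.00000 - 0.00000 + 0.00000 - 0.00000
= 0.90824.

0.9082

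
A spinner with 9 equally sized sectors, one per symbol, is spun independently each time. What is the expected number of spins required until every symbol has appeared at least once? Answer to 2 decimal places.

25.46

The wait to go from k to k+1 distinct symbols is geometric with mean 9/(9-k).
E[T] = 9/9 + 9/8 + 9/7 + ... + 9/2 + 9/1 = 9·H_{9}.
H_{9} = 2.829, so E[T] = 25.461.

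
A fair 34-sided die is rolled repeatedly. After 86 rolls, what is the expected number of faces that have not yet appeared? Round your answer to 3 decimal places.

For each face, P(unseen after 86) = (33/34)^86 = 0.0767.
By linearity of expectation, E[unseen] = 34·(33/34)^86 = 2.6091.

2.609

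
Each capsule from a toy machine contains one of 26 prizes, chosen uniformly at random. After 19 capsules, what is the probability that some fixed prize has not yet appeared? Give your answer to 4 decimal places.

Each capsule misses the fixed prize with probability (26-1)/26 = 25/26, independently.
P(still missing after 19) = (25/26)^19 = 0.47464.

0.4746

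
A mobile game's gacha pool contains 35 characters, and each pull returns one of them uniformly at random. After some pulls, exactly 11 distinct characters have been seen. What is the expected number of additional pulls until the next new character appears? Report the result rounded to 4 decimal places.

1.4583

Each pull yields a new character with probability (35-11)/35 = 24/35, so the wait is geometric with mean 35/24.
E = 35/24 = 1.45833.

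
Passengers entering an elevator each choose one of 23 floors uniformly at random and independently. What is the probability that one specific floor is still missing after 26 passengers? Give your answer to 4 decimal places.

Each passenger misses the fixed floor with probability (23-1)/23 = 22/23, independently.
P(still missing after 26) = (22/23)^26 = 0.31482.

0.3148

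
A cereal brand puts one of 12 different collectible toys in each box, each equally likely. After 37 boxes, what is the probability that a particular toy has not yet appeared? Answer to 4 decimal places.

Each box misses the fixed toy with probability (12-1)/12 = 11/12, independently.
P(still missing after 37) = (11/12)^37 = 0.03998.

0.0400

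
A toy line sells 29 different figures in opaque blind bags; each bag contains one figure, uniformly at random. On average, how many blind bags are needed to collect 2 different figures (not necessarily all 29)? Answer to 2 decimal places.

Going from k to k+1 distinct takes a geometric number of blind bags with mean 29/(29-k).
Sum over k = 0,...,1: E = 29/29 + 29/28 = 2.036.

2.04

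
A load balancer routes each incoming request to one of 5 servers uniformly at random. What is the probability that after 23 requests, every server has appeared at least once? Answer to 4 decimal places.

0.9706

Let A_i be the event that server i is missing after 23 requests. By inclusion–exclusion on the A_i,
P(all seen) = Σ_{j=0}^{5} (-1)^j C(5,j)((5-j)/5)^23
= 1.00000 - 0.02951 + 0.00008 - 0.00000 + 0.00000 - 0.00000
= 0.97056.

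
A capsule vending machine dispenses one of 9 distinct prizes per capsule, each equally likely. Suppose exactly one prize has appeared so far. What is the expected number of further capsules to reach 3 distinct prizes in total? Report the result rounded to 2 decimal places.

2.41

From k distinct to k+1 distinct takes on average 9/(9-k) capsules.
Sum over k = 1,...,2: E = 9/8 + 9/7 = 2.411.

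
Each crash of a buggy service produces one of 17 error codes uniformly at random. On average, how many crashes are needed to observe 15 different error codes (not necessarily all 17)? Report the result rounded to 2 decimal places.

With k distinct error codes already seen, the next new one arrives after an expected 17/(17-k) crashes.
Sum over k = 0,...,14: E = 17/17 + 17/16 + 17/15 + ... + 17/4 + 17/3 = 32.972.

32.97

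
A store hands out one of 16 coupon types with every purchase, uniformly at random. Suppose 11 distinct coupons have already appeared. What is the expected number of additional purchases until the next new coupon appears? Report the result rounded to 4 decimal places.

3.2000

Each purchase yields a new coupon with probability (16-11)/16 = 5/16, so the wait is geometric with mean 16/5.
E = 16/5 = 3.20000.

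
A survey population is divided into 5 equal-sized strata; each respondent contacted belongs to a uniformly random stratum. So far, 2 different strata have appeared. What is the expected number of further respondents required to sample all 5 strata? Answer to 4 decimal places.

The wait to go from k to k+1 distinct strata is geometric with mean 5/(5-k).
Sum over k = 2,...,4: E = 5/3 + 5/2 + 5/1 = 9.16667.

9.1667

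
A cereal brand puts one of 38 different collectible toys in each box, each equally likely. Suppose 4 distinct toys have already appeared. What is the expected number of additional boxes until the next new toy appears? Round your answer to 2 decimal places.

Each box yields a new toy with probability (38-4)/38 = 34/38, so the wait is geometric with mean 38/34.
E = 38/34 = 1.118.

1.12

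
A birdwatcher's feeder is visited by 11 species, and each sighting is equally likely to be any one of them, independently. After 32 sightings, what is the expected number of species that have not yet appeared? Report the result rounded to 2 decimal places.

For each species, P(unseen after 32) = (10/11)^32 = 0.047.
By linearity of expectation, E[unseen] = 11·(10/11)^32 = 0.521.

0.52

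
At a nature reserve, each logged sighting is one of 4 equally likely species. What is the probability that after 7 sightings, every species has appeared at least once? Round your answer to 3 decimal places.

0.513

Let A_i be the event that species i is missing after 7 sightings. By inclusion–exclusion on the A_i,
P(all seen) = Σ_{j=0}^{4} (-1)^j C(4,j)((4-j)/4)^7
= 1.0000 - 0.5339 + 0.0469 - 0.0002 + 0.0000
= 0.5127.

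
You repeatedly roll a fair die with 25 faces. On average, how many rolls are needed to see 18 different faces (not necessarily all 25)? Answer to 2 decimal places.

With k distinct faces already seen, the next new one arrives after an expected 25/(25-k) rolls.
Sum over k = 0,...,17: E = 25/25 + 25/24 + 25/23 + ... + 25/9 + 25/8 = 30.578.

30.58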